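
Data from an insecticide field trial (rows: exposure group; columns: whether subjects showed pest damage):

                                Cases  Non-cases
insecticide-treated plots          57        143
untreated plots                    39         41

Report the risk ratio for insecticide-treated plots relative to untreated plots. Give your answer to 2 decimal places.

risk, insecticide-treated plots = 57/200 = 0.2850
risk, untreated plots = 39/80 = 0.4875
RR = 0.2850 / 0.4875 = 0.58

RR = 0.58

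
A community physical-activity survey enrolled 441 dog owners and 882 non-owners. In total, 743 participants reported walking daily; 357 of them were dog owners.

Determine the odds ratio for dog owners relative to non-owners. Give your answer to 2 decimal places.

5.46

dog owners without the outcome: 441 − 357 = 84
non-owners with the outcome: 743 − 357 = 386
non-owners without the outcome: 882 − 386 = 496
odds, dog owners = 357/84 = 4.2500
odds, non-owners = 386/496 = 0.7782
OR = 4.2500 / 0.7782 = 5.46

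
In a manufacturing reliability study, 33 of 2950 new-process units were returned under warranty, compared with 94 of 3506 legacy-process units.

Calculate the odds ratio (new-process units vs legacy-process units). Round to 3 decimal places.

OR = (33 × 3412) / (2917 × 94) = 112596/274198 ≈ 0.411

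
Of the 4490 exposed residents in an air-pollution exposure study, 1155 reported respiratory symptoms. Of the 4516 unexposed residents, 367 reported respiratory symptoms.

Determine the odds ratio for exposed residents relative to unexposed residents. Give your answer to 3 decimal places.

OR = (1155 × 4149) / (3335 × 367) = 4792095/1223945 ≈ 3.915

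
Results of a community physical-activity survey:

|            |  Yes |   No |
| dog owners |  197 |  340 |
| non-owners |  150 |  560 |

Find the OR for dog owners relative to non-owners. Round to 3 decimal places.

OR = (197 × 560) / (340 × 150) = 110320/51000 ≈ 2.163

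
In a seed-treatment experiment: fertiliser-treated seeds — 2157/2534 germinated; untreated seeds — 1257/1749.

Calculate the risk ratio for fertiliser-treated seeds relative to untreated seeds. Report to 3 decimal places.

risk, fertiliser-treated seeds = 2157/2534 = 0.8512
risk, untreated seeds = 1257/1749 = 0.7187
RR = 0.8512 / 0.7187 = 1.184

RR: 1.184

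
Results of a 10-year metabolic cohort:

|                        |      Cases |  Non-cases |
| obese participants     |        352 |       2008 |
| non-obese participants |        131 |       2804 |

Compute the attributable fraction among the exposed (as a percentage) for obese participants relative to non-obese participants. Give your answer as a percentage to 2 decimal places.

risk, obese participants = 352/2360 = 0.14915
risk, non-obese participants = 131/2935 = 0.04463
AR% = (0.14915 − 0.04463) / 0.14915 = 0.7008 → 70.08%

AR% = 70.08%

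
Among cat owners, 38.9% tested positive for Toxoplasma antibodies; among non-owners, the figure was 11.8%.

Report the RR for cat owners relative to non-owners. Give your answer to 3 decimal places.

RR = 0.3890 / 0.1180 = 3.297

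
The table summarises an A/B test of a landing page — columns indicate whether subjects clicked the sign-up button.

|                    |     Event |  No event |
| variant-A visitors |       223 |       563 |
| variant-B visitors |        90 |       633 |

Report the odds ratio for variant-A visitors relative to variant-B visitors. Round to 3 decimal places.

OR ≈ 2.786

odds, variant-A visitors = 223/563 = 0.3961
odds, variant-B visitors = 90/633 = 0.1422
OR = 0.3961 / 0.1422 = 2.786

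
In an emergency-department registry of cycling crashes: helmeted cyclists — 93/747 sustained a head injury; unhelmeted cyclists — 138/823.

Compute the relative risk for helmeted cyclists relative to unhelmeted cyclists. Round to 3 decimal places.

RR = 0.742

risk, helmeted cyclists = 93/747 = 0.1245
risk, unhelmeted cyclists = 138/823 = 0.1677
RR = 0.1245 / 0.1677 = 0.742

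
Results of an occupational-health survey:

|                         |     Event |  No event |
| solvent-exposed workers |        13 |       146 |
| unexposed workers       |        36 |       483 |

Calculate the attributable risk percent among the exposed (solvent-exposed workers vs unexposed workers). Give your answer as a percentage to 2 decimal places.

risk, solvent-exposed workers = 13/159 = 0.0818
risk, unexposed workers = 36/519 = 0.0694
AR% = (0.0818 − 0.0694) / 0.0818 = 0.1516 → 15.16%

15.16%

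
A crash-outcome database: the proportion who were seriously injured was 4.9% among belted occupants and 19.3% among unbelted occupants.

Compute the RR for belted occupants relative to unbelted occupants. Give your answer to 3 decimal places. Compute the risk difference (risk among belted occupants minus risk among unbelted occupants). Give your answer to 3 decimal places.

RR = 0.04900 / 0.19300 = 0.254
risk difference = 0.04900 − 0.19300 = -0.144

RR = 0.254; RD = -0.144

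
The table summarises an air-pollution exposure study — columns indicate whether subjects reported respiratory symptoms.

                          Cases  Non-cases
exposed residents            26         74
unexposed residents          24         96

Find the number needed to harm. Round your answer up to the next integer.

17

risk, exposed residents = 26/100 = 0.260000
risk, unexposed residents = 24/120 = 0.200000
absolute risk difference = 0.060000
1 / 0.060000 = 16.667 → round up → 17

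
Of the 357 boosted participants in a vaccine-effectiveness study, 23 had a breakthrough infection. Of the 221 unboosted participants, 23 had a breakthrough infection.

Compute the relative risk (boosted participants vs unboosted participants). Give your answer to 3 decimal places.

RR: 0.619

risk, boosted participants = 23/357 = 0.0644
risk, unboosted participants = 23/221 = 0.1041
RR = 0.0644 / 0.1041 = 0.619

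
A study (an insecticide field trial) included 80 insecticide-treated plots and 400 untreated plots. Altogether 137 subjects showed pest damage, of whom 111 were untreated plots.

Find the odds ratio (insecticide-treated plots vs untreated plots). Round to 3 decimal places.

1.254

insecticide-treated plots with the outcome: 137 − 111 = 26
insecticide-treated plots without the outcome: 80 − 26 = 54
untreated plots without the outcome: 400 − 111 = 289
OR = (26 × 289) / (54 × 111) = 7514/5994 ≈ 1.254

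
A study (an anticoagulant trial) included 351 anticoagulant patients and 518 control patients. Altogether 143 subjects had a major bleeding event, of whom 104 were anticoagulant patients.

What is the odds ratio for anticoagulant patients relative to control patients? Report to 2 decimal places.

5.17

anticoagulant patients without the outcome: 351 − 104 = 247
control patients with the outcome: 143 − 104 = 39
control patients without the outcome: 518 − 39 = 479
OR = (104 × 479) / (247 × 39) = 49816/9633 ≈ 5.17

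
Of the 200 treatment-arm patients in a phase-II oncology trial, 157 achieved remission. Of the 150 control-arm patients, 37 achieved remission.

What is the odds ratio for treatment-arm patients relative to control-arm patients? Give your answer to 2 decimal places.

odds, treatment-arm patients = 157/43 = 3.6512
odds, control-arm patients = 37/113 = 0.3274
OR = 3.6512 / 0.3274 = 11.15

OR: 11.15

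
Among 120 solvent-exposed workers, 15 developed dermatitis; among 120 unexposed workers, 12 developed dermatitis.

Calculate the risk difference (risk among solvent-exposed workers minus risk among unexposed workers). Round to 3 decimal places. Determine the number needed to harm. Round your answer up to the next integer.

RD = 0.025; NNH = 40

risk, solvent-exposed workers = 15/120 = 0.1250
risk, unexposed workers = 12/120 = 0.1000
risk difference = 0.1250 − 0.1000 = 0.025
absolute risk difference = 0.025000
1 / 0.025000 = 40.000 → round up → 40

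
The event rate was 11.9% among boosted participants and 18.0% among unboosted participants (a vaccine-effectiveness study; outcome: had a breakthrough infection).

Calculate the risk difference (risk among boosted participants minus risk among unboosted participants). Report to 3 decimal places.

risk difference = 0.1190 − 0.1800 = -0.061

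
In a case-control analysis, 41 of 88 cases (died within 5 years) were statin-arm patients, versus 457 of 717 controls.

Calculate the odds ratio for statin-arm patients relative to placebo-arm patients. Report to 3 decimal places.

OR = (41 × 260) / (457 × 47) = 10660/21479 ≈ 0.496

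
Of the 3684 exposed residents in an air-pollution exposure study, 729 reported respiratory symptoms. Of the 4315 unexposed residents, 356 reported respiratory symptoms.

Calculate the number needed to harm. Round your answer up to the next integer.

9

risk, exposed residents = 729/3684 = 0.197883
risk, unexposed residents = 356/4315 = 0.082503
absolute risk difference = 0.115380
1 / 0.115380 = 8.667 → round up → 9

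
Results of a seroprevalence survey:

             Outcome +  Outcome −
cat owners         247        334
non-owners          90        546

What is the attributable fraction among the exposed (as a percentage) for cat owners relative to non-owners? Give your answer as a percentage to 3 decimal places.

66.714%

risk, cat owners = 247/581 = 0.4251
risk, non-owners = 90/636 = 0.1415
AR% = (0.4251 − 0.1415) / 0.4251 = 0.6671 → 66.714%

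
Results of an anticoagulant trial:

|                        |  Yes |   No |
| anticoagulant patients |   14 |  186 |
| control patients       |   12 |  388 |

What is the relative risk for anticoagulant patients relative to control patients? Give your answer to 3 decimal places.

risk, anticoagulant patients = 14/200 = 0.07000
risk, control patients = 12/400 = 0.03000
RR = 0.07000 / 0.03000 = 2.333

RR ≈ 2.333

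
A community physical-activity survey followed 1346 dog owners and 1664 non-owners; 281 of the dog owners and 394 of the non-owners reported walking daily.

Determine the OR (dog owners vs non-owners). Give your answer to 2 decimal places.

odds, dog owners = 281/1065 = 0.2638
odds, non-owners = 394/1270 = 0.3102
OR = 0.2638 / 0.3102 = 0.85

OR ≈ 0.85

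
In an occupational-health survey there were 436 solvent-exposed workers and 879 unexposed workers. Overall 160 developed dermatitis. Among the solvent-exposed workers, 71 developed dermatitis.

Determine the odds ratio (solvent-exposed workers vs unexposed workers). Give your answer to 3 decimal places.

OR ≈ 1.727

solvent-exposed workers without the outcome: 436 − 71 = 365
unexposed workers with the outcome: 160 − 71 = 89
unexposed workers without the outcome: 879 − 89 = 790
OR = (71 × 790) / (365 × 89) = 56090/32485 ≈ 1.727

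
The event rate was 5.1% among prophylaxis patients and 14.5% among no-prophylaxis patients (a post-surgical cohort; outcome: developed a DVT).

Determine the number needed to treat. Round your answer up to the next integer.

11

absolute risk difference = 0.094000
1 / 0.094000 = 10.638 → round up → 11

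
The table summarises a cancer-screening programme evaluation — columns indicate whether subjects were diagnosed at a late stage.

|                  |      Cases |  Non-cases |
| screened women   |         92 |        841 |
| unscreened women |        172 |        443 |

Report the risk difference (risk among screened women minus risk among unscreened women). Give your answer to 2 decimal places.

risk, screened women = 92/933 = 0.0986
risk, unscreened women = 172/615 = 0.2797
risk difference = 0.0986 − 0.2797 = -0.18

-0.18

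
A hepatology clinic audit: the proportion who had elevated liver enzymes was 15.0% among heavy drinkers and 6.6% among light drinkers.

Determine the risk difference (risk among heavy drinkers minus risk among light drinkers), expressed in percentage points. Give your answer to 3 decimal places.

risk difference = 0.1500 − 0.0660 = 0.0840 → 8.400 percentage points

8.400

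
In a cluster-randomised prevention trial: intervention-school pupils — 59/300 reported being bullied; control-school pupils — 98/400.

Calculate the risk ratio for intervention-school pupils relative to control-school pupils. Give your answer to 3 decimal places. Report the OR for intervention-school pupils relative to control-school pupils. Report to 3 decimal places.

risk, intervention-school pupils = 59/300 = 0.1967
risk, control-school pupils = 98/400 = 0.2450
RR = 0.1967 / 0.2450 = 0.803
OR = (59 × 302) / (241 × 98) = 17818/23618 ≈ 0.754

RR = 0.803; OR = 0.754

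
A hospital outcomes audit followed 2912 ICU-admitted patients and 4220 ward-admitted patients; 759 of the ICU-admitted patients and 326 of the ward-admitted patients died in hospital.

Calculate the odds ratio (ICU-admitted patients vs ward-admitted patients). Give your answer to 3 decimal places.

4.211

odds, ICU-admitted patients = 759/2153 = 0.3525
odds, ward-admitted patients = 326/3894 = 0.0837
OR = 0.3525 / 0.0837 = 4.211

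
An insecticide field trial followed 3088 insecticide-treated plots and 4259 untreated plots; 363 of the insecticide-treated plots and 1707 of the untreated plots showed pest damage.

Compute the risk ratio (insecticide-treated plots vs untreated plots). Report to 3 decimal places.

risk, insecticide-treated plots = 363/3088 = 0.1176
risk, untreated plots = 1707/4259 = 0.4008
RR = 0.1176 / 0.4008 = 0.293

RR = 0.293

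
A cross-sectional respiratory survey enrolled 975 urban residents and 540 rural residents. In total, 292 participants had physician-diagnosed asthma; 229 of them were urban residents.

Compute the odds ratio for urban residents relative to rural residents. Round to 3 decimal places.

OR: 2.324

urban residents without the outcome: 975 − 229 = 746
rural residents with the outcome: 292 − 229 = 63
rural residents without the outcome: 540 − 63 = 477
odds, urban residents = 229/746 = 0.3070
odds, rural residents = 63/477 = 0.1321
OR = 0.3070 / 0.1321 = 2.324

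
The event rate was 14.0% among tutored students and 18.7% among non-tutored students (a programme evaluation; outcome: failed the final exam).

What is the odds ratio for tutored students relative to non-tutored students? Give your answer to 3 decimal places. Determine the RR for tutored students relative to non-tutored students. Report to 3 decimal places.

odds, tutored students = 0.1400/0.8600 = 0.1628
odds, non-tutored students = 0.1870/0.8130 = 0.2300
OR = 0.1628 / 0.2300 = 0.708
RR = 0.1400 / 0.1870 = 0.749

OR = 0.708; RR = 0.749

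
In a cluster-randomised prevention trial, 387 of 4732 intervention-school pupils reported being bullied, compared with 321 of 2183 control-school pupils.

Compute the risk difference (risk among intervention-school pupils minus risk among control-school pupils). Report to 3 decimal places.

RD ≈ -0.065

risk, intervention-school pupils = 387/4732 = 0.0818
risk, control-school pupils = 321/2183 = 0.1470
risk difference = 0.0818 − 0.1470 = -0.065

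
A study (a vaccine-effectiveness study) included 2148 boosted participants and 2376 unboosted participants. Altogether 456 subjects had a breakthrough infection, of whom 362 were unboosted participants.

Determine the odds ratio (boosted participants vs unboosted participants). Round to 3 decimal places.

boosted participants with the outcome: 456 − 362 = 94
boosted participants without the outcome: 2148 − 94 = 2054
unboosted participants without the outcome: 2376 − 362 = 2014
odds, boosted participants = 94/2054 = 0.04576
odds, unboosted participants = 362/2014 = 0.17974
OR = 0.04576 / 0.17974 = 0.255

0.255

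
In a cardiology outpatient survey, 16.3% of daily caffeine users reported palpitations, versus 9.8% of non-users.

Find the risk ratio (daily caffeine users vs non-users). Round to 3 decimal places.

RR = 0.1630 / 0.0980 = 1.663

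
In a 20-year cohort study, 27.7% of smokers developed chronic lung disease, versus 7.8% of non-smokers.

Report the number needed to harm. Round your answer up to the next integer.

NNH: 6

absolute risk difference = 0.199000
1 / 0.199000 = 5.025 → round up → 6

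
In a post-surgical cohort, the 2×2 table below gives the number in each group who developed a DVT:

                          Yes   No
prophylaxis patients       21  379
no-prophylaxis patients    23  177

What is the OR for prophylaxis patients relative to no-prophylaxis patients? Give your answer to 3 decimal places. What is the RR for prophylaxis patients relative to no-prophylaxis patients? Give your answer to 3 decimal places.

OR = (21 × 177) / (379 × 23) = 3717/8717 ≈ 0.426
risk, prophylaxis patients = 21/400 = 0.0525
risk, no-prophylaxis patients = 23/200 = 0.1150
RR = 0.0525 / 0.1150 = 0.457

OR = 0.426; RR = 0.457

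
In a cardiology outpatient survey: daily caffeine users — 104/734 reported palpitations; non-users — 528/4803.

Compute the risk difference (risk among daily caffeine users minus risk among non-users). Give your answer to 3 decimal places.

risk, daily caffeine users = 104/734 = 0.1417
risk, non-users = 528/4803 = 0.1099
risk difference = 0.1417 − 0.1099 = 0.032

RD = 0.032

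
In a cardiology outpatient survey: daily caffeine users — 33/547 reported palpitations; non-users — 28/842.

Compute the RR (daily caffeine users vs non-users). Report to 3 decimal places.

1.814

risk, daily caffeine users = 33/547 = 0.06033
risk, non-users = 28/842 = 0.03325
RR = 0.06033 / 0.03325 = 1.814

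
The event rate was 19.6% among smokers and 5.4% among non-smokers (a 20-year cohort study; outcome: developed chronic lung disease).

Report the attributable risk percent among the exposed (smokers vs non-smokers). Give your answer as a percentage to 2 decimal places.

AR% = (0.1960 − 0.0540) / 0.1960 = 0.7245 → 72.45%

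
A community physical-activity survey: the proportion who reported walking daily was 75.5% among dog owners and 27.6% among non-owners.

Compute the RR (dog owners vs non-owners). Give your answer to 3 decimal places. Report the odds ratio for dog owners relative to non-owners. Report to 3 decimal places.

RR = 0.7550 / 0.2760 = 2.736
odds, dog owners = 0.7550/0.2450 = 3.0816
odds, non-owners = 0.2760/0.7240 = 0.3812
OR = 3.0816 / 0.3812 = 8.084

RR = 2.736; OR = 8.084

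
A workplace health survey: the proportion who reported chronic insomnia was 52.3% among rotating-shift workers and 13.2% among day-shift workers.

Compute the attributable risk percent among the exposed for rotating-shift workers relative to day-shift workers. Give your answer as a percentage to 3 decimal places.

AR% = (0.5230 − 0.1320) / 0.5230 = 0.7476 → 74.761%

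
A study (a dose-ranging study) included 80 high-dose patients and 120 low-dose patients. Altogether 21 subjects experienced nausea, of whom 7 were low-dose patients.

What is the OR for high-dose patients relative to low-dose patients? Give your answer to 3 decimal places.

high-dose patients with the outcome: 21 − 7 = 14
high-dose patients without the outcome: 80 − 14 = 66
low-dose patients without the outcome: 120 − 7 = 113
OR = (14 × 113) / (66 × 7) = 1582/462 ≈ 3.424

OR ≈ 3.424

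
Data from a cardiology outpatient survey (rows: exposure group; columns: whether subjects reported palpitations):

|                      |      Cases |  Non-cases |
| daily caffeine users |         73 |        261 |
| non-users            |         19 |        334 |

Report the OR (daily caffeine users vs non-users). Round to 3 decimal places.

OR = (73 × 334) / (261 × 19) = 24382/4959 ≈ 4.917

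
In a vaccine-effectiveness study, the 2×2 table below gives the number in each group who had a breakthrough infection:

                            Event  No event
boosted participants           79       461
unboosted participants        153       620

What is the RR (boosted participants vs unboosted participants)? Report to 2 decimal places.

risk, boosted participants = 79/540 = 0.1463
risk, unboosted participants = 153/773 = 0.1979
RR = 0.1463 / 0.1979 = 0.74

0.74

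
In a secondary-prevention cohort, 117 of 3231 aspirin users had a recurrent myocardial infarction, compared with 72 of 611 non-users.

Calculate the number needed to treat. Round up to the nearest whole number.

NNT: 13

risk, aspirin users = 117/3231 = 0.036212
risk, non-users = 72/611 = 0.117840
absolute risk difference = 0.081628
1 / 0.081628 = 12.251 → round up → 13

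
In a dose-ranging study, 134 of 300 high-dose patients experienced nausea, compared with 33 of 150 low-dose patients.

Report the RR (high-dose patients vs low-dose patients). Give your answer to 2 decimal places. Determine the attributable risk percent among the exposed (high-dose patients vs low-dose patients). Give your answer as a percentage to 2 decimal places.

risk, high-dose patients = 134/300 = 0.4467
risk, low-dose patients = 33/150 = 0.2200
RR = 0.4467 / 0.2200 = 2.03
AR% = (0.4467 − 0.2200) / 0.4467 = 0.5075 → 50.75%

RR = 2.03; AR% = 50.75%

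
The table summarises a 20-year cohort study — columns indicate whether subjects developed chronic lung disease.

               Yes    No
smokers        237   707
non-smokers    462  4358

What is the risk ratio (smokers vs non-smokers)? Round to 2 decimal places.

RR: 2.62

risk, smokers = 237/944 = 0.2511
risk, non-smokers = 462/4820 = 0.0959
RR = 0.2511 / 0.0959 = 2.62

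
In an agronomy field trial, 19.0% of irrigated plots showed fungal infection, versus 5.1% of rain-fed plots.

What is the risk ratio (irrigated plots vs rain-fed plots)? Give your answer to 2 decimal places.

RR = 0.1900 / 0.0510 = 3.73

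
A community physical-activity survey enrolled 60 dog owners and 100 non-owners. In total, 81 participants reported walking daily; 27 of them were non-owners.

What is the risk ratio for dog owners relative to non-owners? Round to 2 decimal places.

dog owners with the outcome: 81 − 27 = 54
dog owners without the outcome: 60 − 54 = 6
non-owners without the outcome: 100 − 27 = 73
risk, dog owners = 54/60 = 0.9000
risk, non-owners = 27/100 = 0.2700
RR = 0.9000 / 0.2700 = 3.33

3.33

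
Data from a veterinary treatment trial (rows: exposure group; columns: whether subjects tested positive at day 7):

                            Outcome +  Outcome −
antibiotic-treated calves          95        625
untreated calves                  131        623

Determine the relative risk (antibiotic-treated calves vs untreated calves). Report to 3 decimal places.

0.759

risk, antibiotic-treated calves = 95/720 = 0.1319
risk, untreated calves = 131/754 = 0.1737
RR = 0.1319 / 0.1737 = 0.759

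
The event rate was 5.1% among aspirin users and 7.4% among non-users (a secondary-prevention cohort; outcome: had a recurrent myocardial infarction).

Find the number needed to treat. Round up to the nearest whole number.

NNT = 44

absolute risk difference = 0.023000
1 / 0.023000 = 43.478 → round up → 44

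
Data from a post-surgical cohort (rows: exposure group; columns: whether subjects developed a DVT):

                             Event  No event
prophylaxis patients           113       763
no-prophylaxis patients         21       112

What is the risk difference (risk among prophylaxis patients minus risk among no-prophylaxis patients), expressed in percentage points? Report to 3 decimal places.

risk, prophylaxis patients = 113/876 = 0.1290
risk, no-prophylaxis patients = 21/133 = 0.1579
risk difference = 0.1290 − 0.1579 = -0.0289 → -2.890 percentage points

-2.890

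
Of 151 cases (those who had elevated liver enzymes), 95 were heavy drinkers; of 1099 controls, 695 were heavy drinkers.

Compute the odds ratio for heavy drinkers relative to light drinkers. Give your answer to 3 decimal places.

odds, heavy drinkers = 95/695 = 0.1367
odds, light drinkers = 56/404 = 0.1386
OR = 0.1367 / 0.1386 = 0.986

OR: 0.986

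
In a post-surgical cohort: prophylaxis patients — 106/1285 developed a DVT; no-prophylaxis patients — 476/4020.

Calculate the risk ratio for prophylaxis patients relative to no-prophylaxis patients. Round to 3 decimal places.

risk, prophylaxis patients = 106/1285 = 0.0825
risk, no-prophylaxis patients = 476/4020 = 0.1184
RR = 0.0825 / 0.1184 = 0.697

RR: 0.697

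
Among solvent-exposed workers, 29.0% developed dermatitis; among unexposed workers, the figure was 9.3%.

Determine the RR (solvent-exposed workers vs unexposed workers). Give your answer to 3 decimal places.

RR = 0.2900 / 0.0930 = 3.118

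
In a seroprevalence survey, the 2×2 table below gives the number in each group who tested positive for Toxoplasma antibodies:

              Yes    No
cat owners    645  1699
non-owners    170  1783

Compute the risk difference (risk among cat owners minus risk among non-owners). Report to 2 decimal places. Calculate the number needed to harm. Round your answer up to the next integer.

risk, cat owners = 645/2344 = 0.2752
risk, non-owners = 170/1953 = 0.0870
risk difference = 0.2752 − 0.0870 = 0.19
absolute risk difference = 0.188125
1 / 0.188125 = 5.316 → round up → 6

RD = 0.19; NNH = 6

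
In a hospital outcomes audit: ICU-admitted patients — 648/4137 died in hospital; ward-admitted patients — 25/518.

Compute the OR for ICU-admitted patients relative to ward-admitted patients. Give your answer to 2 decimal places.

3.66

odds, ICU-admitted patients = 648/3489 = 0.18573
odds, ward-admitted patients = 25/493 = 0.05071
OR = 0.18573 / 0.05071 = 3.66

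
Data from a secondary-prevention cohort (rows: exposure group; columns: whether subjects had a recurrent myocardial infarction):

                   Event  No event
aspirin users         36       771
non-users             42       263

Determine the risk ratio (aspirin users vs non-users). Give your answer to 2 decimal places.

0.32

risk, aspirin users = 36/807 = 0.04461
risk, non-users = 42/305 = 0.13770
RR = 0.04461 / 0.13770 = 0.32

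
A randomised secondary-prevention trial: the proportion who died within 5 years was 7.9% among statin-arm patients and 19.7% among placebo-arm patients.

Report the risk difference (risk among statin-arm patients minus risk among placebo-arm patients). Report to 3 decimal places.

risk difference = 0.0790 − 0.1970 = -0.118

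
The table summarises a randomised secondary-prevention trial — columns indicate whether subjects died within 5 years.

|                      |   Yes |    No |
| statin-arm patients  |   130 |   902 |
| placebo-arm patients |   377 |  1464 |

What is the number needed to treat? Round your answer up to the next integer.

risk, statin-arm patients = 130/1032 = 0.125969
risk, placebo-arm patients = 377/1841 = 0.204780
absolute risk difference = 0.078811
1 / 0.078811 = 12.689 → round up → 13

13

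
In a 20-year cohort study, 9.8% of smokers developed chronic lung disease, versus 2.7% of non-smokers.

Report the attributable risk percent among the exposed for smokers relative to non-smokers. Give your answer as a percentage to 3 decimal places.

AR% = (0.09800 − 0.02700) / 0.09800 = 0.7245 → 72.449%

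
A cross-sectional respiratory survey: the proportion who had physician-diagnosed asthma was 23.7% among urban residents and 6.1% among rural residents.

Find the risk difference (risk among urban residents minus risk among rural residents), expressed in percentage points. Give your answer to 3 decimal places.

RD: 17.600

risk difference = 0.2370 − 0.0610 = 0.1760 → 17.600 percentage points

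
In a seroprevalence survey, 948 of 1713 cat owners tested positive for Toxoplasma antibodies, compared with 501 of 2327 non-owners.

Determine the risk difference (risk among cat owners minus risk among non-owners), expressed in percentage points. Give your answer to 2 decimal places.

risk, cat owners = 948/1713 = 0.5534
risk, non-owners = 501/2327 = 0.2153
risk difference = 0.5534 − 0.2153 = 0.3381 → 33.81 percentage points

33.81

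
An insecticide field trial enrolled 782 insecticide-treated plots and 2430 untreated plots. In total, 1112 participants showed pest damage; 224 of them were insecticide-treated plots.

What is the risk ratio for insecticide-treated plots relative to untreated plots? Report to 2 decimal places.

RR: 0.78

insecticide-treated plots without the outcome: 782 − 224 = 558
untreated plots with the outcome: 1112 − 224 = 888
untreated plots without the outcome: 2430 − 888 = 1542
risk, insecticide-treated plots = 224/782 = 0.2864
risk, untreated plots = 888/2430 = 0.3654
RR = 0.2864 / 0.3654 = 0.78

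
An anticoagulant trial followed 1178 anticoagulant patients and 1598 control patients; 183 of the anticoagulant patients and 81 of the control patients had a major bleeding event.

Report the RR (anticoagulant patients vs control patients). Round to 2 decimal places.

RR: 3.06

risk, anticoagulant patients = 183/1178 = 0.1553
risk, control patients = 81/1598 = 0.0507
RR = 0.1553 / 0.0507 = 3.06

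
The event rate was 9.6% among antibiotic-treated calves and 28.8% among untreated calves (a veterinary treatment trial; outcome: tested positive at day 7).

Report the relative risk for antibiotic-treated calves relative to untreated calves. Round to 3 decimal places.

RR = 0.0960 / 0.2880 = 0.333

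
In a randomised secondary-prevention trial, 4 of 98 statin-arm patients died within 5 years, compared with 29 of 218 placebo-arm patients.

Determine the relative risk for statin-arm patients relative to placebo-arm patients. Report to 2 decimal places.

RR ≈ 0.31

risk, statin-arm patients = 4/98 = 0.04082
risk, placebo-arm patients = 29/218 = 0.13303
RR = 0.04082 / 0.13303 = 0.31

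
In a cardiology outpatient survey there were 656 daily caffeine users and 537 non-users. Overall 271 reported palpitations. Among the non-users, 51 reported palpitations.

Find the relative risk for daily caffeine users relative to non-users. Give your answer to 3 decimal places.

daily caffeine users with the outcome: 271 − 51 = 220
daily caffeine users without the outcome: 656 − 220 = 436
non-users without the outcome: 537 − 51 = 486
risk, daily caffeine users = 220/656 = 0.3354
risk, non-users = 51/537 = 0.0950
RR = 0.3354 / 0.0950 = 3.531

RR: 3.531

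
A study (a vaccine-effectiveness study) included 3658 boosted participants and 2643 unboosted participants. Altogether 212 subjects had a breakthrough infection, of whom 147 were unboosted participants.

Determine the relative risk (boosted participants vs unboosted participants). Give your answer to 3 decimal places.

boosted participants with the outcome: 212 − 147 = 65
boosted participants without the outcome: 3658 − 65 = 3593
unboosted participants without the outcome: 2643 − 147 = 2496
risk, boosted participants = 65/3658 = 0.01777
risk, unboosted participants = 147/2643 = 0.05562
RR = 0.01777 / 0.05562 = 0.319

0.319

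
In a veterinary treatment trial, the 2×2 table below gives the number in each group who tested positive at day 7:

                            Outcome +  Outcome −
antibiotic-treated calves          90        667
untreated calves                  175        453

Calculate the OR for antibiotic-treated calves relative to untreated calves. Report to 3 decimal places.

0.349

odds, antibiotic-treated calves = 90/667 = 0.1349
odds, untreated calves = 175/453 = 0.3863
OR = 0.1349 / 0.3863 = 0.349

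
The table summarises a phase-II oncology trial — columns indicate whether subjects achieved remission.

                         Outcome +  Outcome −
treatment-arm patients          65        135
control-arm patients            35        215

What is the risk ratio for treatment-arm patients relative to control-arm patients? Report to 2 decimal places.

RR: 2.32

risk, treatment-arm patients = 65/200 = 0.3250
risk, control-arm patients = 35/250 = 0.1400
RR = 0.3250 / 0.1400 = 2.32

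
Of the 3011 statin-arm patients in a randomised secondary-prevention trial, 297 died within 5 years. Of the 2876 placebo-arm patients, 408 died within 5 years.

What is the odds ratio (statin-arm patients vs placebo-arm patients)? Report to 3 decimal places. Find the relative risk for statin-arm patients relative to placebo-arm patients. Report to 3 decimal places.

OR = 0.662; RR = 0.695

OR = (297 × 2468) / (2714 × 408) = 732996/1107312 ≈ 0.662
risk, statin-arm patients = 297/3011 = 0.0986
risk, placebo-arm patients = 408/2876 = 0.1419
RR = 0.0986 / 0.1419 = 0.695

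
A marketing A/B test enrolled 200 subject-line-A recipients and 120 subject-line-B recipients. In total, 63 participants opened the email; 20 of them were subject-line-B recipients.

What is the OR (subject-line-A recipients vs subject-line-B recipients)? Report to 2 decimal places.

subject-line-A recipients with the outcome: 63 − 20 = 43
subject-line-A recipients without the outcome: 200 − 43 = 157
subject-line-B recipients without the outcome: 120 − 20 = 100
OR = (43 × 100) / (157 × 20) = 4300/3140 ≈ 1.37

OR ≈ 1.37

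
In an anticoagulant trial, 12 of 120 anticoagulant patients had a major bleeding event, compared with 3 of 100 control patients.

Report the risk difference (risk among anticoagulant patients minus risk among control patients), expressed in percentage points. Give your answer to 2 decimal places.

RD ≈ 7.00

risk, anticoagulant patients = 12/120 = 0.10000
risk, control patients = 3/100 = 0.03000
risk difference = 0.10000 − 0.03000 = 0.07000 → 7.00 percentage points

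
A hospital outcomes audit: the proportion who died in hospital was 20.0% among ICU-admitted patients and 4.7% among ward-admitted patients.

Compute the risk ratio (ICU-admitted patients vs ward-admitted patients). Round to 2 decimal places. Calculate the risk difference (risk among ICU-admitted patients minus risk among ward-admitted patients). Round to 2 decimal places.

RR = 0.20000 / 0.04700 = 4.26
risk difference = 0.20000 − 0.04700 = 0.15

RR = 4.26; RD = 0.15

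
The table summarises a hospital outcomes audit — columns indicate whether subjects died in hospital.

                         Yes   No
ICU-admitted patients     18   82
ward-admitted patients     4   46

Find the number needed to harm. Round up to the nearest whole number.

risk, ICU-admitted patients = 18/100 = 0.180000
risk, ward-admitted patients = 4/50 = 0.080000
absolute risk difference = 0.100000
1 / 0.100000 = 10.000 → round up → 10

NNH = 10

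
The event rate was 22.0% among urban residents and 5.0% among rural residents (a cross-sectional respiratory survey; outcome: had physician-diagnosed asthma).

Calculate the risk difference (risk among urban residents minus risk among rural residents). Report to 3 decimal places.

risk difference = 0.2200 − 0.0500 = 0.170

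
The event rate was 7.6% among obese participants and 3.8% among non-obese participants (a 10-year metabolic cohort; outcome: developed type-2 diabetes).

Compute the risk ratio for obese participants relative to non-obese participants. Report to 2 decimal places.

RR = 0.07600 / 0.03800 = 2.00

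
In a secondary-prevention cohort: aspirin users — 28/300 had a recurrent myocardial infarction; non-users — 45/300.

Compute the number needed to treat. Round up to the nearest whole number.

18

risk, aspirin users = 28/300 = 0.093333
risk, non-users = 45/300 = 0.150000
absolute risk difference = 0.056667
1 / 0.056667 = 17.647 → round up → 18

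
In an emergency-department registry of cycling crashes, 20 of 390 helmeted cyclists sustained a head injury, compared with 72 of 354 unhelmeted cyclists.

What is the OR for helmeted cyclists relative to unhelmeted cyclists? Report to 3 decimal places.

OR = (20 × 282) / (370 × 72) = 5640/26640 ≈ 0.212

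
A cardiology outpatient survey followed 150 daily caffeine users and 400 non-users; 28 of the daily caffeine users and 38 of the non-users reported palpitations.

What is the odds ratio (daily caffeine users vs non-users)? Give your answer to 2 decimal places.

OR = (28 × 362) / (122 × 38) = 10136/4636 ≈ 2.19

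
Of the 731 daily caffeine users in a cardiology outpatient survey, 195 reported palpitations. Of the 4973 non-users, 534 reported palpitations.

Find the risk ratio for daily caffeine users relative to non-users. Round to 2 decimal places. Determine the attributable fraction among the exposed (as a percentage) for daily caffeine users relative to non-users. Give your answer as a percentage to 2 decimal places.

RR = 2.48; AR% = 59.75%

risk, daily caffeine users = 195/731 = 0.2668
risk, non-users = 534/4973 = 0.1074
RR = 0.2668 / 0.1074 = 2.48
AR% = (0.2668 − 0.1074) / 0.2668 = 0.5975 → 59.75%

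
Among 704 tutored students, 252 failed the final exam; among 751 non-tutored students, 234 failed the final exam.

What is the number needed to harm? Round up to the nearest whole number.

NNH: 22

risk, tutored students = 252/704 = 0.357955
risk, non-tutored students = 234/751 = 0.311585
absolute risk difference = 0.046370
1 / 0.046370 = 21.566 → round up → 22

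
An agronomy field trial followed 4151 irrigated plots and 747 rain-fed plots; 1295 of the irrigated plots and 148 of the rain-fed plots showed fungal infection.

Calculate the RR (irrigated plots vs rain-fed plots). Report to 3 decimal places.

RR ≈ 1.575

risk, irrigated plots = 1295/4151 = 0.3120
risk, rain-fed plots = 148/747 = 0.1981
RR = 0.3120 / 0.1981 = 1.575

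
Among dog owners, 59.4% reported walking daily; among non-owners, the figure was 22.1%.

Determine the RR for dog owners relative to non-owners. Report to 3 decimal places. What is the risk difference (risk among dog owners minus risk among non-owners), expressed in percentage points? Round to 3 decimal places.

RR = 2.688; RD = 37.300

RR = 0.5940 / 0.2210 = 2.688
risk difference = 0.5940 − 0.2210 = 0.3730 → 37.300 percentage points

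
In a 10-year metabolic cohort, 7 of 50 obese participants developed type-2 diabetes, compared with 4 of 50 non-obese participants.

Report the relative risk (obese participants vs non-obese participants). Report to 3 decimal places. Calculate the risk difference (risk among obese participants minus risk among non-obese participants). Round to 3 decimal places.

risk, obese participants = 7/50 = 0.1400
risk, non-obese participants = 4/50 = 0.0800
RR = 0.1400 / 0.0800 = 1.750
risk difference = 0.1400 − 0.0800 = 0.060

RR = 1.750; RD = 0.060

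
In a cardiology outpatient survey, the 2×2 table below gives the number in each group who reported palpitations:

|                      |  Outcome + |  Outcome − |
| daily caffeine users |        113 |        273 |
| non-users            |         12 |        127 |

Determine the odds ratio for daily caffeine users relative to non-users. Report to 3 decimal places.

OR = (113 × 127) / (273 × 12) = 14351/3276 ≈ 4.381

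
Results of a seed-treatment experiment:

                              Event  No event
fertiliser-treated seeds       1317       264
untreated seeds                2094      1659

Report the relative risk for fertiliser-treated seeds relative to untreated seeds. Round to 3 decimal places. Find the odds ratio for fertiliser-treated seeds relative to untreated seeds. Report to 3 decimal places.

risk, fertiliser-treated seeds = 1317/1581 = 0.8330
risk, untreated seeds = 2094/3753 = 0.5580
RR = 0.8330 / 0.5580 = 1.493
OR = (1317 × 1659) / (264 × 2094) = 2184903/552816 ≈ 3.952

RR = 1.493; OR = 3.952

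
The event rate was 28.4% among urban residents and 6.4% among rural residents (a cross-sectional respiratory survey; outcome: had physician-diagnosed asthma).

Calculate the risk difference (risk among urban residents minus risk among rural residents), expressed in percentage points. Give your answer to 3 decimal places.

RD: 22.000

risk difference = 0.2840 − 0.0640 = 0.2200 → 22.000 percentage points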